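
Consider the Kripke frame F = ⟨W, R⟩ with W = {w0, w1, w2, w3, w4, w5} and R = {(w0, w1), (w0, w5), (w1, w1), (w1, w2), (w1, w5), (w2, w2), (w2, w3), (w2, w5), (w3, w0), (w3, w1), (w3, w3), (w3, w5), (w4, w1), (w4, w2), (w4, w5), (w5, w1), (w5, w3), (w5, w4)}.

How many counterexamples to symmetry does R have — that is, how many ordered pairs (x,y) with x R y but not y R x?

9

Enumerating: (w0,w1), (w0,w5), (w1,w2), (w2,w3), (w2,w5), (w3,w0), (w3,w1), (w4,w1), (w4,w2).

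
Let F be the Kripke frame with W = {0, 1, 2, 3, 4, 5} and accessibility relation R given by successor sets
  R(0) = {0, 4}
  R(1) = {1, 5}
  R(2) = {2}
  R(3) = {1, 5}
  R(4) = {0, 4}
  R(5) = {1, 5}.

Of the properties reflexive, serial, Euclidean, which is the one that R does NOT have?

reflexive

Reflexive: no — 3 is not related to itself.
Serial: yes — every world has a successor (e.g. 0 R 0).
Euclidean: yes — any two successors of a common world are R-related.
Only reflexive fails.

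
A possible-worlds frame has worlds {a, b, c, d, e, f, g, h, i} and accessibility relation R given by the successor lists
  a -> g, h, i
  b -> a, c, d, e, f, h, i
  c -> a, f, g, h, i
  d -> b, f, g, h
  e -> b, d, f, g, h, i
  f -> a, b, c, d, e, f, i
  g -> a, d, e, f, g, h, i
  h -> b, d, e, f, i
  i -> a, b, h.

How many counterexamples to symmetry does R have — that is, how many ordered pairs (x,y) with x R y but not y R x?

Enumerating: (a,h), (b,a), (b,c), (c,a), (c,g), (c,h), (c,i), (e,d), (e,i), (f,a), (f,i), (g,f), (g,h), (g,i), (h,f).

15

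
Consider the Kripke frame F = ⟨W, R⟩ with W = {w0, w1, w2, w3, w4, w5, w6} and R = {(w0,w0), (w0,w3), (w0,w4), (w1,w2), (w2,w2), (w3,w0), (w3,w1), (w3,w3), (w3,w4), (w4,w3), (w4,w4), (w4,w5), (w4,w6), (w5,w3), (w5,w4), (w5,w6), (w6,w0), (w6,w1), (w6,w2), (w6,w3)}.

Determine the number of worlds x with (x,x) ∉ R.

Enumerating: w1, w5, w6.

3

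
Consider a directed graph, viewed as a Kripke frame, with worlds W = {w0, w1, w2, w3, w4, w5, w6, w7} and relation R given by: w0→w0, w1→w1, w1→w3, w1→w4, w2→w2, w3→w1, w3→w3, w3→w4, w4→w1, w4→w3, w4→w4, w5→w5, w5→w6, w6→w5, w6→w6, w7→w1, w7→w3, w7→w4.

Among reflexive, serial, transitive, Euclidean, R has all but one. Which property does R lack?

Reflexive: no — w7 is not related to itself.
Serial: yes — every world has a successor (e.g. w0 R w0).
Transitive: yes — every two-step R-path is closed by a direct edge.
Euclidean: yes — any two successors of a common world are R-related.
Only reflexive fails.

reflexive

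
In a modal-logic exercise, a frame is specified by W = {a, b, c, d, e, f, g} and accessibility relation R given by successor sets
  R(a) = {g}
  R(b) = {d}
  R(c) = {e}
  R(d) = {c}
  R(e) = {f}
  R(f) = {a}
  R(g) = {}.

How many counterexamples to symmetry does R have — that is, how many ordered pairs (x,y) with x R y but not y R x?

Enumerating: (a,g), (b,d), (c,e), (d,c), (e,f), (f,a).

6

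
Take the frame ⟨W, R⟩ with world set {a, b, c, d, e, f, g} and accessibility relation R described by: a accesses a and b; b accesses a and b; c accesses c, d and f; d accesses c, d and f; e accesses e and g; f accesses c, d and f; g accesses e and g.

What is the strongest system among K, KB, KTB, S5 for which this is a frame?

S5

Symmetric (axiom B): yes — every pair in R has its reverse in R.
Reflexive (axiom T): yes — every world is R-related to itself.
Euclidean (axiom 5): yes — any two successors of a common world are R-related.
So F validates K, KB, KTB, S5. The strongest is S5.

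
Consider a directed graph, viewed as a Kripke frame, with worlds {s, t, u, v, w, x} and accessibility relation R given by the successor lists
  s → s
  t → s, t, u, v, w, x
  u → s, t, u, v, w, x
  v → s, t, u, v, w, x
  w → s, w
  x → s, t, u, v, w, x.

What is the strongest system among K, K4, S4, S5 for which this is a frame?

Transitive (axiom 4): yes — every two-step R-path is closed by a direct edge.
Reflexive (axiom T): yes — every world is R-related to itself.
Euclidean (axiom 5): no — t R s and t R u, but not s R u.
So F validates K, K4, S4; S5 would additionally require R to be Euclidean. The strongest is S4.

S4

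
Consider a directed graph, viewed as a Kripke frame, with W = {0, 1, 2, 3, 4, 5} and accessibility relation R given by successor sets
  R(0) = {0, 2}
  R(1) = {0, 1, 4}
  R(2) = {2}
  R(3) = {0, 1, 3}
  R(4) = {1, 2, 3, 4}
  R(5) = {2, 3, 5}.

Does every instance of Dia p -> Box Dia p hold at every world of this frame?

The schema 5 characterises exactly the Euclidean frames.
Euclidean: no — 1 R 0 and 1 R 4, but not 0 R 4.

No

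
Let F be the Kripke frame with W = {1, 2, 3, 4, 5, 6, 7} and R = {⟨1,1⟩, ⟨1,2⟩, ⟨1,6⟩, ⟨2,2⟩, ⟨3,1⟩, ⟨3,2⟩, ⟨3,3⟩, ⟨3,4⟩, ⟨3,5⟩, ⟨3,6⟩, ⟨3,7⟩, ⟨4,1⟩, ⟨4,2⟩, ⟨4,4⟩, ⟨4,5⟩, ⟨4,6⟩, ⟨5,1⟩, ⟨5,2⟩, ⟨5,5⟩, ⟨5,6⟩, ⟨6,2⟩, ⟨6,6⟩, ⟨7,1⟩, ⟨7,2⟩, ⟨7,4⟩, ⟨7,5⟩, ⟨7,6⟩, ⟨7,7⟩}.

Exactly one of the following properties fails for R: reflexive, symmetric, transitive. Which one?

symmetric

Reflexive: yes — every world is R-related to itself.
Symmetric: no — 1 R 2 but not 2 R 1.
Transitive: yes — every two-step R-path is closed by a direct edge.
Only symmetric fails.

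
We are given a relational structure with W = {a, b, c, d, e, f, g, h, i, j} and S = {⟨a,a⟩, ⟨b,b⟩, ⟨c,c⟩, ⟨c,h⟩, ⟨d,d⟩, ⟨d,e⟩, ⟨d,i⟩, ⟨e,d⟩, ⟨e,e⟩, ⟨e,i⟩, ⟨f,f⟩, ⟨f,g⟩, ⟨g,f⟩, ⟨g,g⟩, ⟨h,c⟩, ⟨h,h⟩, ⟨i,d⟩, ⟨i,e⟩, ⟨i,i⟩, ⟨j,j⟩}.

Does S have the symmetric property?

Yes

Symmetric: yes — every pair in S has its reverse in S.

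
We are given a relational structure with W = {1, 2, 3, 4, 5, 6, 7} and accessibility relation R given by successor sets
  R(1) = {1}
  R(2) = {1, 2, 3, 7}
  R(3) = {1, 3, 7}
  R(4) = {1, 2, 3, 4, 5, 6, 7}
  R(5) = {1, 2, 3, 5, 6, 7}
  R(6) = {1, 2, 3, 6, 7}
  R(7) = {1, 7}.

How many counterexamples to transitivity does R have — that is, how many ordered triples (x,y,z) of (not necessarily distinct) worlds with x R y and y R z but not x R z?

R is transitive; there are no such tuples.

0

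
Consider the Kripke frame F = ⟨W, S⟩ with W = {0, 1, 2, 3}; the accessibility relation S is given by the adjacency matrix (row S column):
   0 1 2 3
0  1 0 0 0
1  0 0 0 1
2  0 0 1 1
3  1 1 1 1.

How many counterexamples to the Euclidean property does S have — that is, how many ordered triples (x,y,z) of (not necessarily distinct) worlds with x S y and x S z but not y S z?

8

Enumerating: (3,0,1), (3,0,2), (3,0,3), (3,1,0), (3,1,1), (3,1,2), (3,2,0), (3,2,1).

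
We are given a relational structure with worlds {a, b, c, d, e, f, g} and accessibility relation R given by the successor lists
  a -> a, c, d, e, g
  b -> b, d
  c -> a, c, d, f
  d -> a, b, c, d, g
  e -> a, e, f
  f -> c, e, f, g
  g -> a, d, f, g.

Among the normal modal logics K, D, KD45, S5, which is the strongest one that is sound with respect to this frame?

Serial (axiom D): yes — every world has a successor (e.g. a R a).
Euclidean (axiom 5): no — a R c and a R e, but not c R e.
Transitive (axiom 4): no — a R c and c R f, but not a R f.
Reflexive (axiom T): yes — every world is R-related to itself.
So F validates K, D; KD45 would additionally require R to be Euclidean and transitive. The strongest is D.

D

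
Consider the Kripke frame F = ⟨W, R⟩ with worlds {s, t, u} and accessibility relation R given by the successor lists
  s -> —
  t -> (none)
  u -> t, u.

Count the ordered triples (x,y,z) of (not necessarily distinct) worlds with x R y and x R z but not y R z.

2

Enumerating: (u,t,t), (u,t,u).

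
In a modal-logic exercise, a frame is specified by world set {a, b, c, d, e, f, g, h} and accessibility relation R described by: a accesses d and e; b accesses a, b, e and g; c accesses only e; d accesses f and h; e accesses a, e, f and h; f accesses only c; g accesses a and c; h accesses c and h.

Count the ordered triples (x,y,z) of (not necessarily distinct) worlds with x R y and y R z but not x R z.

22

Enumerating: (a,d,f), (a,d,h), (a,e,a), (a,e,f), (a,e,h), (b,a,d), (b,e,f), (b,e,h), (b,g,c), (c,e,a), (c,e,f), (c,e,h), … and 10 more.
Total: 22.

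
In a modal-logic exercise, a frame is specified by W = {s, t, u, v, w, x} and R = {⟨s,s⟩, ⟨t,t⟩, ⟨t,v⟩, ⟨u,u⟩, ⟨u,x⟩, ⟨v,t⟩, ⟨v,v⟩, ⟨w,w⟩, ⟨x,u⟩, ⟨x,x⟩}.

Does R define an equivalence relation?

Reflexive: yes — every world is R-related to itself.
Symmetric: yes — every pair in R has its reverse in R.
Transitive: yes — every two-step R-path is closed by a direct edge.
So R is an equivalence relation.

Yes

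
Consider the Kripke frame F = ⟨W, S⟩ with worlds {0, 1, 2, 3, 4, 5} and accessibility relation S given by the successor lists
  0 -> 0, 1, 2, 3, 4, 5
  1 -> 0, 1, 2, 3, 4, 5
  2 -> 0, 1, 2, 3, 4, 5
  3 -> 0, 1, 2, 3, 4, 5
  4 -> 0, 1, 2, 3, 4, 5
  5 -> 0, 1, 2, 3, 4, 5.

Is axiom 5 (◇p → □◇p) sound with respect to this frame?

Axiom 5 corresponds to the accessibility relation being Euclidean.
Euclidean: yes — any two successors of a common world are S-related.

Yes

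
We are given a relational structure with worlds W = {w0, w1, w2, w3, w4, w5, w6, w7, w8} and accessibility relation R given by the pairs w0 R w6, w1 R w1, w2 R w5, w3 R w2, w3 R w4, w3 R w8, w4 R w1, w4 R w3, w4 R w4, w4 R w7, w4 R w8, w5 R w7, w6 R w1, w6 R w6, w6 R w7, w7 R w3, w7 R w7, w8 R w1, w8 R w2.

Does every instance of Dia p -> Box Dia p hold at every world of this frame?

Axiom 5 corresponds to the accessibility relation being Euclidean.
Euclidean: no — w3 R w2 and w3 R w4, but not w2 R w4.

No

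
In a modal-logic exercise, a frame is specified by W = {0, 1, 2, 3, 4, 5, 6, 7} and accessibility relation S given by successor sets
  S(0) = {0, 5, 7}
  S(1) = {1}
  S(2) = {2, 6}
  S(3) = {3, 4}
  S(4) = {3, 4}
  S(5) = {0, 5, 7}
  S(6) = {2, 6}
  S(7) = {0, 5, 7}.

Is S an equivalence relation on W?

Reflexive: yes — every world is S-related to itself.
Symmetric: yes — every pair in S has its reverse in S.
Transitive: yes — every two-step S-path is closed by a direct edge.
So S is an equivalence relation.

Yes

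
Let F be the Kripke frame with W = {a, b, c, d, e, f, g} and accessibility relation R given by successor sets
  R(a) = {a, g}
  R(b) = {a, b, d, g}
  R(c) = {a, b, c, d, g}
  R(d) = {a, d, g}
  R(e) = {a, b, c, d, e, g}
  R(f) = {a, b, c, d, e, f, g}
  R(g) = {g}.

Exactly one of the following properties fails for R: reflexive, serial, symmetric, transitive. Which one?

symmetric

Reflexive: yes — every world is R-related to itself.
Serial: yes — every world has a successor (e.g. a R a).
Symmetric: no — a R g but not g R a.
Transitive: yes — every two-step R-path is closed by a direct edge.
Only symmetric fails.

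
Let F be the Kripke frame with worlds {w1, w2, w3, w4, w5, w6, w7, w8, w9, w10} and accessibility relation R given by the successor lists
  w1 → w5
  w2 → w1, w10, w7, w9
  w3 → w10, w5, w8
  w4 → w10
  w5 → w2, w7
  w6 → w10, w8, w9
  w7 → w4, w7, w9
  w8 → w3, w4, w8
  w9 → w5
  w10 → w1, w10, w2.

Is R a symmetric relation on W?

Symmetric: no — w1 R w5 but not w5 R w1.

No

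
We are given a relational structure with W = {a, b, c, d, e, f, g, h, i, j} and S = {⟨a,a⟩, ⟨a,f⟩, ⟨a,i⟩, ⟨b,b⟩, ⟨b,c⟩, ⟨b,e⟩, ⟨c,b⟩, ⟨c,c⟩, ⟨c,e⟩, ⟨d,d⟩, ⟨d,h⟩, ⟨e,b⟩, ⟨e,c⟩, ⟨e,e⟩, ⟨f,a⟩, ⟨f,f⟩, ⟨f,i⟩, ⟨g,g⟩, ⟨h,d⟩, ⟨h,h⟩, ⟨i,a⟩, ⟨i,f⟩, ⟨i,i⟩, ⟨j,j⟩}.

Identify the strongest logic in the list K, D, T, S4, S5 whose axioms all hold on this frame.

Serial (axiom D): yes — every world has a successor (e.g. a S a).
Reflexive (axiom T): yes — every world is S-related to itself.
Transitive (axiom 4): yes — every two-step S-path is closed by a direct edge.
Euclidean (axiom 5): yes — any two successors of a common world are S-related.
So F validates K, D, T, S4, S5. The strongest is S5.

S5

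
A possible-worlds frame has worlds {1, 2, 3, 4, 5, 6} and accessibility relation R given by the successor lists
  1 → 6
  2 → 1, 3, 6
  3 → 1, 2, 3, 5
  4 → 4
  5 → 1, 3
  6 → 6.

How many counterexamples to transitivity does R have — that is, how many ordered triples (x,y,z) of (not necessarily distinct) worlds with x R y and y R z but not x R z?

7

Enumerating: (2,3,2), (2,3,5), (3,1,6), (3,2,6), (5,1,6), (5,3,2), (5,3,5).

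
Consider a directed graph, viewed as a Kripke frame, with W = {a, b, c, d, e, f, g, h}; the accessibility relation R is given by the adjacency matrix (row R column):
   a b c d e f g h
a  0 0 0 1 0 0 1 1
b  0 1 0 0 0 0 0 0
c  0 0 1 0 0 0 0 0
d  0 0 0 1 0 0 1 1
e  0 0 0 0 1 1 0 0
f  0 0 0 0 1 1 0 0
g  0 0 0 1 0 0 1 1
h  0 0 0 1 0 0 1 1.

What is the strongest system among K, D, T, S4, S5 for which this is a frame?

D

Serial (axiom D): yes — every world has a successor (e.g. a R d).
Reflexive (axiom T): no — a is not related to itself.
Transitive (axiom 4): yes — every two-step R-path is closed by a direct edge.
Euclidean (axiom 5): yes — any two successors of a common world are R-related.
So F validates K, D; T would additionally require R to be reflexive. The strongest is D.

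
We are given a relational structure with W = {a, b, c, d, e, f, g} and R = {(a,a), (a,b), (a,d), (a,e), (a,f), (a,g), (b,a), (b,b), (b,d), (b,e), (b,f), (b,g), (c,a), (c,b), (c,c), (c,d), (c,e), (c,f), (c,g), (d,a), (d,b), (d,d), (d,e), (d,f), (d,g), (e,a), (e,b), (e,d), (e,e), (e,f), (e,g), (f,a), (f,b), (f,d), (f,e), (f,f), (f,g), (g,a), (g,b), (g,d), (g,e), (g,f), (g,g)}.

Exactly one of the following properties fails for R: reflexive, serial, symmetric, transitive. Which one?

Reflexive: yes — every world is R-related to itself.
Serial: yes — every world has a successor (e.g. a R a).
Symmetric: no — c R a but not a R c.
Transitive: yes — every two-step R-path is closed by a direct edge.
Only symmetric fails.

symmetric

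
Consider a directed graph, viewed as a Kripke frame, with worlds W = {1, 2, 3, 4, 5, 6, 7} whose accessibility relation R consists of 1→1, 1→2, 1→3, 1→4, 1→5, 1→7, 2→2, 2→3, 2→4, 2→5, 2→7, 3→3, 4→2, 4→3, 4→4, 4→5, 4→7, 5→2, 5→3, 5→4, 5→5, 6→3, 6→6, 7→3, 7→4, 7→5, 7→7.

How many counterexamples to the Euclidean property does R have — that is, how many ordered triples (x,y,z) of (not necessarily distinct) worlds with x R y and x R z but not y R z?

Enumerating: (1,2,1), (1,3,1), (1,3,2), (1,3,4), (1,3,5), (1,3,7), (1,4,1), (1,5,1), (1,5,7), (1,7,1), (1,7,2), (2,3,2), … and 19 more.
Total: 31.

31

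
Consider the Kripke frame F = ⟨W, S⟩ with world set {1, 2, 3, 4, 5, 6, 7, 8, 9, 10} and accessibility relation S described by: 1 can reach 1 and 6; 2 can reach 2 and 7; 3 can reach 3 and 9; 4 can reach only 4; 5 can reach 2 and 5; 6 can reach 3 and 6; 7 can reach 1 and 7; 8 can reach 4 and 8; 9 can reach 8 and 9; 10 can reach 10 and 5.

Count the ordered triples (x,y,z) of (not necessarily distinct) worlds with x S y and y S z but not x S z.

Enumerating: (1,6,3), (10,5,2), (2,7,1), (3,9,8), (5,2,7), (6,3,9), (7,1,6), (9,8,4).

8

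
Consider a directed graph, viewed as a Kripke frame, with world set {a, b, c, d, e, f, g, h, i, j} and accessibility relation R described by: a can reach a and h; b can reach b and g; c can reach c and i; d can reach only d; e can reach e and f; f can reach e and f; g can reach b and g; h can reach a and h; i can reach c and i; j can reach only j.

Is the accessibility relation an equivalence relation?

Reflexive: yes — every world is R-related to itself.
Symmetric: yes — every pair in R has its reverse in R.
Transitive: yes — every two-step R-path is closed by a direct edge.
So R is an equivalence relation.

Yes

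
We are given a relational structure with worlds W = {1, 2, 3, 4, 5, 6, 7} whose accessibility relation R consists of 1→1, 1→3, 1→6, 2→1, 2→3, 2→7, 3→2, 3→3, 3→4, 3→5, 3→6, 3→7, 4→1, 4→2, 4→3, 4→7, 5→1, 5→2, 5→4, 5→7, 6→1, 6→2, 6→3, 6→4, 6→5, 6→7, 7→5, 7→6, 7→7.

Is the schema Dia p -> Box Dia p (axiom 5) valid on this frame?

No

By correspondence theory, 5 is valid on a frame iff R is Euclidean.
Euclidean: no — 2 R 1 and 2 R 7, but not 1 R 7.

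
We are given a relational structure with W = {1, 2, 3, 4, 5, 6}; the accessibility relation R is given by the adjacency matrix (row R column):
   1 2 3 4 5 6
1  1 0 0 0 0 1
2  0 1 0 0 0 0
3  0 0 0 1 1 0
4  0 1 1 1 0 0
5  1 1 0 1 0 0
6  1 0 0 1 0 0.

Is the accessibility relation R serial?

Serial: yes — every world has a successor (e.g. 1 R 1).

Yes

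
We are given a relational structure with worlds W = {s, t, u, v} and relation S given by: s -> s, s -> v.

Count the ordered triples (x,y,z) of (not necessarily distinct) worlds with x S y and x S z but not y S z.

Enumerating: (s,v,s), (s,v,v).

2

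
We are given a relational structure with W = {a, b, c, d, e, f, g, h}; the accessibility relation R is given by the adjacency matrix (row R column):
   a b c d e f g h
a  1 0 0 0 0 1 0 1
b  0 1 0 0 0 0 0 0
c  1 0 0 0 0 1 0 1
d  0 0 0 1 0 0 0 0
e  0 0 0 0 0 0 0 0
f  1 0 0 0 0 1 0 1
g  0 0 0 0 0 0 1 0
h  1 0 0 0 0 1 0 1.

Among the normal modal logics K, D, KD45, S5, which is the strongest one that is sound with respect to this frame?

Serial (axiom D): no — e has no R-successor.
Euclidean (axiom 5): yes — any two successors of a common world are R-related.
Transitive (axiom 4): yes — every two-step R-path is closed by a direct edge.
Reflexive (axiom T): no — c is not related to itself.
So F validates K; D would additionally require R to be serial. The strongest is K.

K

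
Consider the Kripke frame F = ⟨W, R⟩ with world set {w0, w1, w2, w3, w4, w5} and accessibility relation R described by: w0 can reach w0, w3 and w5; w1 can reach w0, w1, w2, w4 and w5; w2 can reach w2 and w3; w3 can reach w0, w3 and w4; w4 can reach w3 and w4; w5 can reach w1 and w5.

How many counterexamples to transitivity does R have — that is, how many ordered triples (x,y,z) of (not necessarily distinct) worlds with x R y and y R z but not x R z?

12

Enumerating: (w0,w3,w4), (w0,w5,w1), (w1,w0,w3), (w1,w2,w3), (w1,w4,w3), (w2,w3,w0), (w2,w3,w4), (w3,w0,w5), (w4,w3,w0), (w5,w1,w0), (w5,w1,w2), (w5,w1,w4).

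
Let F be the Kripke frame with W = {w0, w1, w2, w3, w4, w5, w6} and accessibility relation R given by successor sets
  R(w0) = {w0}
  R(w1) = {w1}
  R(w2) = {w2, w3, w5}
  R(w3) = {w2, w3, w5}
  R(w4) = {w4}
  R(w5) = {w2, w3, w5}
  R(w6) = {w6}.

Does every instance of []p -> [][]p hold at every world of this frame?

By correspondence theory, 4 is valid on a frame iff R is transitive.
Transitive: yes — every two-step R-path is closed by a direct edge.

Yes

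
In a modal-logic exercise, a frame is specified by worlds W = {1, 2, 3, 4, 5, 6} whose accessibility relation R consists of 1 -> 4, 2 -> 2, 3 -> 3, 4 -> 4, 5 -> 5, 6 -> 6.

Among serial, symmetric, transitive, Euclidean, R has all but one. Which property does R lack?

Serial: yes — every world has a successor (e.g. 1 R 4).
Symmetric: no — 1 R 4 but not 4 R 1.
Transitive: yes — every two-step R-path is closed by a direct edge.
Euclidean: yes — any two successors of a common world are R-related.
Only symmetric fails.

symmetric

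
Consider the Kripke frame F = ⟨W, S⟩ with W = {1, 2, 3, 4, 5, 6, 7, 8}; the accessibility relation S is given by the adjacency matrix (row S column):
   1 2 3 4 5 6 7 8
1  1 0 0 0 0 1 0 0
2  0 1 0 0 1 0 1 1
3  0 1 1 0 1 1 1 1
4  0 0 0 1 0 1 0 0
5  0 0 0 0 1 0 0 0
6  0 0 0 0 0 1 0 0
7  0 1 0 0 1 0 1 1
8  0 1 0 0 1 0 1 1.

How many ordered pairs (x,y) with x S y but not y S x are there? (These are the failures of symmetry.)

Enumerating: (1,6), (2,5), (3,2), (3,5), (3,6), (3,7), (3,8), (4,6), (7,5), (8,5).

10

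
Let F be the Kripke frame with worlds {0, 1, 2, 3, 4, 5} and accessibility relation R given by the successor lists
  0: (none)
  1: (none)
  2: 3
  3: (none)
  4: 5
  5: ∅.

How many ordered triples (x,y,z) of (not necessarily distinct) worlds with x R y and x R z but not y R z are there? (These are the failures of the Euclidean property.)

Enumerating: (2,3,3), (4,5,5).

2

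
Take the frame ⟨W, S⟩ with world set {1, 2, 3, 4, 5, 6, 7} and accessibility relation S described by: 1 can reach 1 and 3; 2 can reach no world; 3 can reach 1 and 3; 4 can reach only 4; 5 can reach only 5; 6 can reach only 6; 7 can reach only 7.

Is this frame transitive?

Transitive: yes — every two-step S-path is closed by a direct edge.

Yes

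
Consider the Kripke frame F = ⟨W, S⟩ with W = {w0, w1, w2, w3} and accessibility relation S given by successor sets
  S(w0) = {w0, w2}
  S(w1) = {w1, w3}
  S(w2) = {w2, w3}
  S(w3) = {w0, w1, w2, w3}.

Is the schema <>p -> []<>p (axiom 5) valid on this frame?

Axiom 5 corresponds to the accessibility relation being Euclidean.
Euclidean: no — w3 S w0 and w3 S w1, but not w0 S w1.

No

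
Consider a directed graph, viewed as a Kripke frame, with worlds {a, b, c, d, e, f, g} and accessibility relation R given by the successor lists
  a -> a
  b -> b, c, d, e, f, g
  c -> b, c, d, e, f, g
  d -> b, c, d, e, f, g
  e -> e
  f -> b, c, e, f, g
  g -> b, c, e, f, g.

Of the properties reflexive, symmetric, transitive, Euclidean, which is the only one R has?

reflexive

Reflexive: yes — every world is R-related to itself.
Symmetric: no — b R e but not e R b.
Transitive: no — f R b and b R d, but not f R d.
Euclidean: no — b R e and b R c, but not e R c.
Only reflexive holds.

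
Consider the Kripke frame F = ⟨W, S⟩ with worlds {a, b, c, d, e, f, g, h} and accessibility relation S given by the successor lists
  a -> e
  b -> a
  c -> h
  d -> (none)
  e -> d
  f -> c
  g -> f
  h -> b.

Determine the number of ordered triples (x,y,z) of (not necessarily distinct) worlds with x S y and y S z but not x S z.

6

Enumerating: (a,e,d), (b,a,e), (c,h,b), (f,c,h), (g,f,c), (h,b,a).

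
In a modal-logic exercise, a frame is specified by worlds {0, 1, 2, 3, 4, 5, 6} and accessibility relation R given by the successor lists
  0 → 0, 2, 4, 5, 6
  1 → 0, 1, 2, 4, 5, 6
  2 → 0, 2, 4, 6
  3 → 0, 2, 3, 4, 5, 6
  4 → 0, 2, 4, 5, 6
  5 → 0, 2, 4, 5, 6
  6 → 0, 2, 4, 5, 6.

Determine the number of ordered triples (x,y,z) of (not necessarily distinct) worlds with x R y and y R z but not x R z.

Enumerating: (2,0,5), (2,4,5), (2,6,5).

3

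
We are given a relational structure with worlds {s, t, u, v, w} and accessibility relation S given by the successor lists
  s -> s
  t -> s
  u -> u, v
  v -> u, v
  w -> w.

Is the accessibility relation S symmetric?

No

Symmetric: no — t S s but not s S t.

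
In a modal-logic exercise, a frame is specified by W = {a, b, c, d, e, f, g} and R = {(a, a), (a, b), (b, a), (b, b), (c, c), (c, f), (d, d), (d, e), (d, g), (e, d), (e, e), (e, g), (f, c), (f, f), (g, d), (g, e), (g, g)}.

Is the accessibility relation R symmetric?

Symmetric: yes — every pair in R has its reverse in R.

Yes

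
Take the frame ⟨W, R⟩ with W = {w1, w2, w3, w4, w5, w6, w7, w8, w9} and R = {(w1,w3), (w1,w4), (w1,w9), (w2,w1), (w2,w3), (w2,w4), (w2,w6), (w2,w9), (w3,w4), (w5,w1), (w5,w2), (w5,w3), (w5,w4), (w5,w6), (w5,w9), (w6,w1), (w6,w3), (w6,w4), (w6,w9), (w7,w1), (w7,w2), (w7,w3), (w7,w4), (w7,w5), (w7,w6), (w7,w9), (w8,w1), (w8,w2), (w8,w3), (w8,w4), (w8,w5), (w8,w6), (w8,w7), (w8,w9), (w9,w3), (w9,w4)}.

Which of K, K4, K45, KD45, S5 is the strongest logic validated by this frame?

K4

Transitive (axiom 4): yes — every two-step R-path is closed by a direct edge.
Euclidean (axiom 5): no — w1 R w3 and w1 R w9, but not w3 R w9.
Serial (axiom D): no — w4 has no R-successor.
Reflexive (axiom T): no — w1 is not related to itself.
So F validates K, K4; K45 would additionally require R to be Euclidean. The strongest is K4.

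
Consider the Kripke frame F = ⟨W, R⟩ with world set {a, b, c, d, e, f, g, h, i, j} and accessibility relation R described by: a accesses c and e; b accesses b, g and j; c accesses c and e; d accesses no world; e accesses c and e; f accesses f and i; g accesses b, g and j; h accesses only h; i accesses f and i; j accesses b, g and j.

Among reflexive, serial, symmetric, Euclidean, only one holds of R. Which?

Reflexive: no — a is not related to itself.
Serial: no — d has no R-successor.
Symmetric: no — a R c but not c R a.
Euclidean: yes — any two successors of a common world are R-related.
Only Euclidean holds.

Euclidean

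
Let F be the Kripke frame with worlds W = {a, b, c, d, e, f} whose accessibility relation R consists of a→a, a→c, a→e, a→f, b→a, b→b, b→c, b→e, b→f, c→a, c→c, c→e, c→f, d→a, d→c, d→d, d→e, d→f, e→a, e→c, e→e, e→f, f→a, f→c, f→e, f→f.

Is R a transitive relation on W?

Transitive: yes — every two-step R-path is closed by a direct edge.

Yes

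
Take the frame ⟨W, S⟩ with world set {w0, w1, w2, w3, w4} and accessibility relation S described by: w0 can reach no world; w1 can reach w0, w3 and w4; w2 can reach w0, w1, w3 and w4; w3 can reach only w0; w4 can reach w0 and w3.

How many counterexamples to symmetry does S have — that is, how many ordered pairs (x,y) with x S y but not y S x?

Enumerating: (w1,w0), (w1,w3), (w1,w4), (w2,w0), (w2,w1), (w2,w3), (w2,w4), (w3,w0), (w4,w0), (w4,w3).

10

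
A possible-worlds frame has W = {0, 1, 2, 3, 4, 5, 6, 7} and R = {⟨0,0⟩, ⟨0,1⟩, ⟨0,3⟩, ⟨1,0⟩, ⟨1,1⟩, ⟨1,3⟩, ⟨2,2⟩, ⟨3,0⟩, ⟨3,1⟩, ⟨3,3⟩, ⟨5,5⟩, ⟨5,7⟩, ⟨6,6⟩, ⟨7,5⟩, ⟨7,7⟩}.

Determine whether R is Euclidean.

Yes

Euclidean: yes — any two successors of a common world are R-related.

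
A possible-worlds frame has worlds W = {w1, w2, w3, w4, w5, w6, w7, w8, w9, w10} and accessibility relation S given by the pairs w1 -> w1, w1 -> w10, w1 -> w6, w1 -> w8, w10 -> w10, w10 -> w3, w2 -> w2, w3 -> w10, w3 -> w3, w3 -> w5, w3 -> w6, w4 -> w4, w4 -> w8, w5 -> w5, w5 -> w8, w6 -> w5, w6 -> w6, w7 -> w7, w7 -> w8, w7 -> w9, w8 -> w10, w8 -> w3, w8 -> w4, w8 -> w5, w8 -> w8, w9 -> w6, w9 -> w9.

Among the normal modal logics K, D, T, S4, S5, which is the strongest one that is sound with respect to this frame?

Serial (axiom D): yes — every world has a successor (e.g. w1 S w1).
Reflexive (axiom T): yes — every world is S-related to itself.
Transitive (axiom 4): no — w1 S w10 and w10 S w3, but not w1 S w3.
Euclidean (axiom 5): no — w1 S w10 and w1 S w6, but not w10 S w6.
So F validates K, D, T; S4 would additionally require S to be transitive. The strongest is T.

T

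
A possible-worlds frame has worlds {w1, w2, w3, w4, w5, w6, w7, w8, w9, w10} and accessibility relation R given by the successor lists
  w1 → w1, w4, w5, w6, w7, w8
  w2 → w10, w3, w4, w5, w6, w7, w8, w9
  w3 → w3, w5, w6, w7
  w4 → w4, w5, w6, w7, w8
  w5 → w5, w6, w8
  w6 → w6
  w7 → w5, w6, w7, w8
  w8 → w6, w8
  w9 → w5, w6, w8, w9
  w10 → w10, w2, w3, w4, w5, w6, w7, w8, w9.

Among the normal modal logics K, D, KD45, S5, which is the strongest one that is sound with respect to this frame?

D

Serial (axiom D): yes — every world has a successor (e.g. w1 R w1).
Euclidean (axiom 5): no — w1 R w5 and w1 R w4, but not w5 R w4.
Transitive (axiom 4): no — w3 R w5 and w5 R w8, but not w3 R w8.
Reflexive (axiom T): no — w2 is not related to itself.
So F validates K, D; KD45 would additionally require R to be Euclidean and transitive. The strongest is D.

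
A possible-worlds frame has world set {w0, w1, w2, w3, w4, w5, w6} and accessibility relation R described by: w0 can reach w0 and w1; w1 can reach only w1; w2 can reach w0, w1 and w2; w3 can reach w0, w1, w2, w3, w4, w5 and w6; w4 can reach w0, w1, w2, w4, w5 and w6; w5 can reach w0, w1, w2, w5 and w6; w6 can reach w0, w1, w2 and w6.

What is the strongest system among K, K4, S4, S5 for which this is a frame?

Transitive (axiom 4): yes — every two-step R-path is closed by a direct edge.
Reflexive (axiom T): yes — every world is R-related to itself.
Euclidean (axiom 5): no — w2 R w1 and w2 R w0, but not w1 R w0.
So F validates K, K4, S4; S5 would additionally require R to be Euclidean. The strongest is S4.

S4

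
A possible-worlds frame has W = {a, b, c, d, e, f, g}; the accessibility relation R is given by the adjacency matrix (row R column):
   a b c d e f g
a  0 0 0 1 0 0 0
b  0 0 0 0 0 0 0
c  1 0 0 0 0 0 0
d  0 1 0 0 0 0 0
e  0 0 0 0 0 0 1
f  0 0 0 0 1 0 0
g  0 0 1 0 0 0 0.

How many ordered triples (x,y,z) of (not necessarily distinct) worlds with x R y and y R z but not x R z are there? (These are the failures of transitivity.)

5

Enumerating: (a,d,b), (c,a,d), (e,g,c), (f,e,g), (g,c,a).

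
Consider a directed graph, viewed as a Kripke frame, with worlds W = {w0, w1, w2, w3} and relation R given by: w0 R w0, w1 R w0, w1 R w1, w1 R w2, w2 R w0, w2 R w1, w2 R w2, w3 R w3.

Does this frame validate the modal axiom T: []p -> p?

By correspondence theory, T is valid on a frame iff R is reflexive.
Reflexive: yes — every world is R-related to itself.

Yes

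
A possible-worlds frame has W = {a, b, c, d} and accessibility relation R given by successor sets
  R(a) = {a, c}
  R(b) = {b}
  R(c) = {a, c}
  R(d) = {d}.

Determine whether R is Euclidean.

Yes

Euclidean: yes — any two successors of a common world are R-related.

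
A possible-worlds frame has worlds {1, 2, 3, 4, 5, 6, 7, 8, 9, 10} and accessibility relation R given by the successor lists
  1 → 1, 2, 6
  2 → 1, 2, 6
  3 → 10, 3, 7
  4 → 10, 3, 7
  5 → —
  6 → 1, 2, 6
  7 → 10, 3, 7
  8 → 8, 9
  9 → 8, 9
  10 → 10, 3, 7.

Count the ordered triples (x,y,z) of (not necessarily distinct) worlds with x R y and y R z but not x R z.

0

R is transitive; there are no such tuples.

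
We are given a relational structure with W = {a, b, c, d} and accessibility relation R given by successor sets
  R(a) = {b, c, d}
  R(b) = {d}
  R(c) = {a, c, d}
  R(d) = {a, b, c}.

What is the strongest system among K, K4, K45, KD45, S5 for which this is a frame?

K

Transitive (axiom 4): no — b R d and d R a, but not b R a.
Euclidean (axiom 5): no — a R b and a R c, but not b R c.
Serial (axiom D): yes — every world has a successor (e.g. a R b).
Reflexive (axiom T): no — a is not related to itself.
So F validates K; K4 would additionally require R to be transitive. The strongest is K.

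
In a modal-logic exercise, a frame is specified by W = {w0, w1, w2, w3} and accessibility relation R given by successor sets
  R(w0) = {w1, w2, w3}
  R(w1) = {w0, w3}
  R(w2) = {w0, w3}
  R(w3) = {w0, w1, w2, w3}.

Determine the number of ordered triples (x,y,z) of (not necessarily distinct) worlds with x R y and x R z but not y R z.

Enumerating: (w0,w1,w1), (w0,w1,w2), (w0,w2,w1), (w0,w2,w2), (w1,w0,w0), (w2,w0,w0), (w3,w0,w0), (w3,w1,w1), (w3,w1,w2), (w3,w2,w1), (w3,w2,w2).

11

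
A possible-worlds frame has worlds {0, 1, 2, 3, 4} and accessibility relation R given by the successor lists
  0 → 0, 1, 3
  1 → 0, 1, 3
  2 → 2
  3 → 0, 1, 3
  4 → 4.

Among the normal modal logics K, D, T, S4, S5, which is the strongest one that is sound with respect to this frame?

S5

Serial (axiom D): yes — every world has a successor (e.g. 0 R 0).
Reflexive (axiom T): yes — every world is R-related to itself.
Transitive (axiom 4): yes — every two-step R-path is closed by a direct edge.
Euclidean (axiom 5): yes — any two successors of a common world are R-related.
So F validates K, D, T, S4, S5. The strongest is S5.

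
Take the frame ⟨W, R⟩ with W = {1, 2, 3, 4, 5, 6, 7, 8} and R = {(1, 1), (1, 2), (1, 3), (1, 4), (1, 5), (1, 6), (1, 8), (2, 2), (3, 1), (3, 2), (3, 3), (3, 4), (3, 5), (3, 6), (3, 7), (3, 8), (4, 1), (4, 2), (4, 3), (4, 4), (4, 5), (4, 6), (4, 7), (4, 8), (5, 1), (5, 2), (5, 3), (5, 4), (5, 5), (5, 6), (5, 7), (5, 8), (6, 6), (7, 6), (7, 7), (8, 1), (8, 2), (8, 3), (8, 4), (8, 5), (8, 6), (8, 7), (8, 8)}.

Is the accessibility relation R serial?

Yes

Serial: yes — every world has a successor (e.g. 1 R 1).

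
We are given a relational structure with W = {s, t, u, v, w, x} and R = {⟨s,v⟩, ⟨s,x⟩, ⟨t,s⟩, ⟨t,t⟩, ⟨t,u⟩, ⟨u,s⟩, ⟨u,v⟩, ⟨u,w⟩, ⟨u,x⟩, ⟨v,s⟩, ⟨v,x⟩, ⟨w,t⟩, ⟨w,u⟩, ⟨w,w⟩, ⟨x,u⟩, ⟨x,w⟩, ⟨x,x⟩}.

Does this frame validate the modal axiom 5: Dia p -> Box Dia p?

Axiom 5 corresponds to the accessibility relation being Euclidean.
Euclidean: no — s R x and s R v, but not x R v.

No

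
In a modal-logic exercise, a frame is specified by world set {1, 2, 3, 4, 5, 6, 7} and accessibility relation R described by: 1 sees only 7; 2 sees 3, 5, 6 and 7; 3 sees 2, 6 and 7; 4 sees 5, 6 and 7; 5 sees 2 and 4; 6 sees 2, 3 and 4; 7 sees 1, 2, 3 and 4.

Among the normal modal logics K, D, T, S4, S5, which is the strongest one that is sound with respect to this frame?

Serial (axiom D): yes — every world has a successor (e.g. 1 R 7).
Reflexive (axiom T): no — 1 is not related to itself.
Transitive (axiom 4): no — 1 R 7 and 7 R 2, but not 1 R 2.
Euclidean (axiom 5): no — 2 R 3 and 2 R 5, but not 3 R 5.
So F validates K, D; T would additionally require R to be reflexive. The strongest is D.

D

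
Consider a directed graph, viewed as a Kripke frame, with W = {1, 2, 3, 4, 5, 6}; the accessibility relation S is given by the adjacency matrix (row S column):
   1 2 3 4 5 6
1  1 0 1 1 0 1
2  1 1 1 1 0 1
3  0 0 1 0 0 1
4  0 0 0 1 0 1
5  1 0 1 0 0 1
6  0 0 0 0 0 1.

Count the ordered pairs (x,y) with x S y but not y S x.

12

Enumerating: (1,3), (1,4), (1,6), (2,1), (2,3), (2,4), (2,6), (3,6), (4,6), (5,1), (5,3), (5,6).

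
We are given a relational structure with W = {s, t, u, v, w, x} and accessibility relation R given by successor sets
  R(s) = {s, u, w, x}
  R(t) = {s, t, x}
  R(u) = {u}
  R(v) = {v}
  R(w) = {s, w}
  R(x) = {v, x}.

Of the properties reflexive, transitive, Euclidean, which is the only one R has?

reflexive

Reflexive: yes — every world is R-related to itself.
Transitive: no — s R x and x R v, but not s R v.
Euclidean: no — s R u and s R w, but not u R w.
Only reflexive holds.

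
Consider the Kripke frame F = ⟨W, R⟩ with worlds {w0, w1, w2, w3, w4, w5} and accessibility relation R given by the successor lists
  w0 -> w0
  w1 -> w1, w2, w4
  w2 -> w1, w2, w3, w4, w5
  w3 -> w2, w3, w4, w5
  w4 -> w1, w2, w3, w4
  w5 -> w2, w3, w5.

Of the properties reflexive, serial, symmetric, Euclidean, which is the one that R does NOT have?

Reflexive: yes — every world is R-related to itself.
Serial: yes — every world has a successor (e.g. w0 R w0).
Symmetric: yes — every pair in R has its reverse in R.
Euclidean: no — w2 R w1 and w2 R w3, but not w1 R w3.
Only Euclidean fails.

Euclidean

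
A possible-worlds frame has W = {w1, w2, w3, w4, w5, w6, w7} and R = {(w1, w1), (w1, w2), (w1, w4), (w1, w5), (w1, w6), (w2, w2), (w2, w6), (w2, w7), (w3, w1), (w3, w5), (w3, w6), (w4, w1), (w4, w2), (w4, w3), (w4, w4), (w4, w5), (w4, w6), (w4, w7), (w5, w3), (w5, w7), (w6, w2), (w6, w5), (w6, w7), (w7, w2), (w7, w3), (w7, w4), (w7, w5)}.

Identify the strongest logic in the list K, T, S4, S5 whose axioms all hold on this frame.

K

Reflexive (axiom T): no — w3 is not related to itself.
Transitive (axiom 4): no — w1 R w2 and w2 R w7, but not w1 R w7.
Euclidean (axiom 5): no — w1 R w2 and w1 R w4, but not w2 R w4.
So F validates K; T would additionally require R to be reflexive. The strongest is K.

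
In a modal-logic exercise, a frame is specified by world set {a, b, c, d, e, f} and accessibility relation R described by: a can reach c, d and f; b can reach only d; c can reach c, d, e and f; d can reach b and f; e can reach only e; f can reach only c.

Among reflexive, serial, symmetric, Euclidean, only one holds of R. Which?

Reflexive: no — a is not related to itself.
Serial: yes — every world has a successor (e.g. a R c).
Symmetric: no — a R c but not c R a.
Euclidean: no — a R d and a R c, but not d R c.
Only serial holds.

serial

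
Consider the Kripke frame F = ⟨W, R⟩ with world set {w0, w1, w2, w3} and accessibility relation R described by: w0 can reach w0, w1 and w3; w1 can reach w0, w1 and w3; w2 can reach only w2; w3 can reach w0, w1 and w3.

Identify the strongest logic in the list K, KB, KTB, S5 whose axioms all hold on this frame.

S5

Symmetric (axiom B): yes — every pair in R has its reverse in R.
Reflexive (axiom T): yes — every world is R-related to itself.
Euclidean (axiom 5): yes — any two successors of a common world are R-related.
So F validates K, KB, KTB, S5. The strongest is S5.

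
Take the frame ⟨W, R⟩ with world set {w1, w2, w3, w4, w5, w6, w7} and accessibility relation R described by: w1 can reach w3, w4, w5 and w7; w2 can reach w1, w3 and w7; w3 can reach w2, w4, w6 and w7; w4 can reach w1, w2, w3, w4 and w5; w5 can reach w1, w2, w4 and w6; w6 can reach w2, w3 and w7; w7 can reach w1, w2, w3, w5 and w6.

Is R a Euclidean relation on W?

No

Euclidean: no — w1 R w3 and w1 R w5, but not w3 R w5.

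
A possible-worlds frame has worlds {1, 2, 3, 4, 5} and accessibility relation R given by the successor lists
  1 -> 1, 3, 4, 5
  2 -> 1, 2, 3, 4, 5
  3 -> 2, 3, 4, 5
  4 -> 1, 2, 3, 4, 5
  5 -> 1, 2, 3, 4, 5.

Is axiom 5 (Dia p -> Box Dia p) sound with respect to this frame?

No

By correspondence theory, 5 is valid on a frame iff R is Euclidean.
Euclidean: no — 2 R 3 and 2 R 1, but not 3 R 1.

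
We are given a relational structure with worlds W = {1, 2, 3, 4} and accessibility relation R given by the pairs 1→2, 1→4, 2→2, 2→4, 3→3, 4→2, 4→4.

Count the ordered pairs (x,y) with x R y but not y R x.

2

Enumerating: (1,2), (1,4).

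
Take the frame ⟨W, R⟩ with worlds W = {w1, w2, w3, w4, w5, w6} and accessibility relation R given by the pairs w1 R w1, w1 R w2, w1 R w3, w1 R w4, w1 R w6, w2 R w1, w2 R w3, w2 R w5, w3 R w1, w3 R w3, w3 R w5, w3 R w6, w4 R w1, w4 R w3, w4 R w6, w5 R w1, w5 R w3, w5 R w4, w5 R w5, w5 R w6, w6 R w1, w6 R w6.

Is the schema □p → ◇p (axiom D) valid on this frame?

Yes

Axiom D corresponds to the accessibility relation being serial.
Serial: yes — every world has a successor (e.g. w1 R w1).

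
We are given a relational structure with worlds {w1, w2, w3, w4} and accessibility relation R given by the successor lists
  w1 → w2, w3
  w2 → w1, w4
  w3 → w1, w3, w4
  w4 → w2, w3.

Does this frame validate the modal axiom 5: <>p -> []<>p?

The schema 5 characterises exactly the Euclidean frames.
Euclidean: no — w1 R w2 and w1 R w3, but not w2 R w3.

No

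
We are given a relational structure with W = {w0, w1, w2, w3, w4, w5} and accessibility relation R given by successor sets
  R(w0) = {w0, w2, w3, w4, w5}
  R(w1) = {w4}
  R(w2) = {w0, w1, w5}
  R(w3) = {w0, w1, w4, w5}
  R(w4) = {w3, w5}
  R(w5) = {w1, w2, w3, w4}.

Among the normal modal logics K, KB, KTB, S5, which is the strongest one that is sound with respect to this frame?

Symmetric (axiom B): no — w0 R w4 but not w4 R w0.
Reflexive (axiom T): no — w1 is not related to itself.
Euclidean (axiom 5): no — w0 R w2 and w0 R w3, but not w2 R w3.
So F validates K; KB would additionally require R to be symmetric. The strongest is K.

K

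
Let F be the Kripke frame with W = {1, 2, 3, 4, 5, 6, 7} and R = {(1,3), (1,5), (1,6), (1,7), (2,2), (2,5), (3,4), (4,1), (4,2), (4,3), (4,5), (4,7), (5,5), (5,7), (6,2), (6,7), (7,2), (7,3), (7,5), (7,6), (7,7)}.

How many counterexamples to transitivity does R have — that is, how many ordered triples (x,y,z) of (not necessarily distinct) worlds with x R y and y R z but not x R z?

Enumerating: (1,3,4), (1,6,2), (1,7,2), (2,5,7), (3,4,1), (3,4,2), (3,4,3), (3,4,5), (3,4,7), (4,1,6), (4,3,4), (4,7,6), … and 8 more.
Total: 20.

20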